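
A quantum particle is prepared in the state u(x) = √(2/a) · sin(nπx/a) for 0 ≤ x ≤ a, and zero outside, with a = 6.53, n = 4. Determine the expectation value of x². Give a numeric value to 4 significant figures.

14.08

⟨x²⟩ = ∫ x²·|u|² dx (integrals over the domain).
With sin²θ = (1 − cos2θ)/2 on 0 ≤ x ≤ a: ∫sin²(nπx/a) dx = a/2, ∫x·sin²(nπx/a) dx = a²/4, ∫x²·sin²(nπx/a) dx = a³·(1/6 − 1/(4n²π²)); higher powers xᵏ the same way, integrating xᵏ·cos(2nπx/a) by parts.
⟨x²⟩ = 14.079.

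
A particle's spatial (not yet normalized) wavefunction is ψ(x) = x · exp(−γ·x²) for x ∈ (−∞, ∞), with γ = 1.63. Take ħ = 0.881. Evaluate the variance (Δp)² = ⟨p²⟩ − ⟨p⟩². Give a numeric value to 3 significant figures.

Compute ⟨p⟩ and ⟨p²⟩ separately; (Δp)² = ⟨p²⟩ − ⟨p⟩².
Expand each integrand as polynomial × e^(−2γx²) and use ∫x^(2j)·e^(−2γx²) dx = (2j−1)!!/(4γ)^j · √(π/(2γ)), odd powers → 0; here √(π/(2γ)) = 0.98167. Differentiate with the product rule, d/dx e^(−γx²) = −2γx·e^(−γx²).
Normalization: ∫|ψ|² dx = 0.15056.
⟨p⟩ = 0.0000 and ⟨p²⟩ = 3.7954.
(Δp)² = 3.7954 − (0.0000)² = 3.7954.

3.80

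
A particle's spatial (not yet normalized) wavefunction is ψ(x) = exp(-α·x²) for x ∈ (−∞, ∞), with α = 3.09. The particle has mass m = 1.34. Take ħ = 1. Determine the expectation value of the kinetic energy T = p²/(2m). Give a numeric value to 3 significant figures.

T = −(ħ²/2m) d²/dx², so ⟨T⟩ = −(ħ²/2m) ∫ ψ*·ψ'' dx / ∫|ψ|² dx; with m = 1.34.
Gaussian moments: ∫x^(2j)·e^(−2αx²) dx = (2j−1)!!/(4α)^j · √(π/(2α)), odd powers integrate to 0; here √(π/(2α)) = 0.71299. Derivatives: d/dx e^(−αx²) = −2αx·e^(−αx²), d²/dx² e^(−αx²) = (4α²x² − 2α)·e^(−αx²).
State is unnormalized: ∫|ψ|² dx = 0.71299, and ∫ψ*·(−ħ²/2m · ψ'') dx = 0.82206, so ⟨T⟩ = 0.82206 / 0.71299.
⟨T⟩ = 1.1530.

1.15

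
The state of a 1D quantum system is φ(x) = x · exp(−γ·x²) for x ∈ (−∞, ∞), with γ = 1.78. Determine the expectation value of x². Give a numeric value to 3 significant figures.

⟨x²⟩ = ∫ x²·|φ|² dx / ∫|φ|² dx (integrals over the domain).
Expand each integrand as polynomial × e^(−2γx²) and use ∫x^(2j)·e^(−2γx²) dx = (2j−1)!!/(4γ)^j · √(π/(2γ)), odd powers → 0; here √(π/(2γ)) = 0.93940.
State is unnormalized: ∫|φ|² dx = 0.13194, and ∫φ*·x²·φ dx = 0.055592, so ⟨x²⟩ = 0.055592 / 0.13194.
⟨x²⟩ = 0.42135.

0.421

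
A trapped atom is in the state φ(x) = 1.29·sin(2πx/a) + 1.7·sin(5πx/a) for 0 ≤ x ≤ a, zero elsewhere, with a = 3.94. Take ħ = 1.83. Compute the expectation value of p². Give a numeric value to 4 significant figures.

36.89

p² φ = −ħ² d²φ/dx²; ⟨p²⟩ = −ħ² ∫ φ*·φ'' dx / ∫|φ|² dx.
d²/dx² sin(jπx/a) = −(jπ/a)²·sin(jπx/a); on 0 ≤ x ≤ a, ∫sin²(jπx/a) dx = a/2 and ∫sin(jπx/a)·sin(lπx/a) dx = 0 for j ≠ l, so only diagonal terms survive in ∫|φ|² and ∫φ·φ″; ∫φ·φ′ dx = [φ²/2] between the walls = 0.
State is unnormalized: ∫|φ|² dx = 8.9716, and ∫φ*·(−ħ² φ'') dx = 330.97, so ⟨p²⟩ = 330.97 / 8.9716.
⟨p²⟩ = 36.891.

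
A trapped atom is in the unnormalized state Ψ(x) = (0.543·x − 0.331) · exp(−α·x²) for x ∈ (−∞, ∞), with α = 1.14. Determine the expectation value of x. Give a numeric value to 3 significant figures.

-0.452

⟨x⟩ = ∫ x·|Ψ|² dx / ∫|Ψ|² dx (integrals over the domain).
Expand each integrand as polynomial × e^(−2αx²) and use ∫x^(2j)·e^(−2αx²) dx = (2j−1)!!/(4α)^j · √(π/(2α)), odd powers → 0; here √(π/(2α)) = 1.1738.
State is unnormalized: ∫|Ψ|² dx = 0.20451, and ∫Ψ*·x·Ψ dx = -0.092534, so ⟨x⟩ = -0.092534 / 0.20451.
⟨x⟩ = -0.45247.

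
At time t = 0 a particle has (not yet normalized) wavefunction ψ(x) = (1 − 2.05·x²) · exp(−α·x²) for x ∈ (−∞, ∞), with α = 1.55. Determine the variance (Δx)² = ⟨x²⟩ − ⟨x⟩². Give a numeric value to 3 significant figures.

Compute ⟨x⟩ and ⟨x²⟩ separately, then (Δx)² = ⟨x²⟩ − ⟨x⟩².
Expand each integrand as polynomial × e^(−2αx²) and use ∫x^(2j)·e^(−2αx²) dx = (2j−1)!!/(4α)^j · √(π/(2α)), odd powers → 0; here √(π/(2α)) = 1.0067.
Normalization: ∫|ψ|² dx = 0.67115.
⟨x⟩ = 0.0000 and ⟨x²⟩ = 0.15871.
(Δx)² = 0.15871 − (0.0000)² = 0.15871.

0.159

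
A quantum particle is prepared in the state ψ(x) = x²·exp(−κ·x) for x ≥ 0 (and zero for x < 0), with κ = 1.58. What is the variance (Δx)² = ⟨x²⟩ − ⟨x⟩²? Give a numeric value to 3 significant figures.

Compute ⟨x⟩ and ⟨x²⟩ separately, then (Δx)² = ⟨x²⟩ − ⟨x⟩².
Every integrand reduces to terms xʲ·e^(−2κx) on [0, ∞); use ∫₀^∞ xʲ·e^(−2κx) dx = j!/(2κ)^(j+1).
Normalization: ∫|ψ|² dx = 0.076169.
⟨x⟩ = 1.5823 and ⟨x²⟩ = 3.0043.
(Δx)² = 3.0043 − (1.5823)² = 0.50072.

0.501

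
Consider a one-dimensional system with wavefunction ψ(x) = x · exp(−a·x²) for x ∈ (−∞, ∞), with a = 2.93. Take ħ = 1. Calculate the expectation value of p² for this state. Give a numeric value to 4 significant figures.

p² ψ = −ħ² d²ψ/dx²; ⟨p²⟩ = −ħ² ∫ ψ*·ψ'' dx / ∫|ψ|² dx.
Expand each integrand as polynomial × e^(−2ax²) and use ∫x^(2j)·e^(−2ax²) dx = (2j−1)!!/(4a)^j · √(π/(2a)), odd powers → 0; here √(π/(2a)) = 0.73219. Differentiate with the product rule, d/dx e^(−ax²) = −2ax·e^(−ax²).
State is unnormalized: ∫|ψ|² dx = 0.062474, and ∫ψ*·(−ħ² ψ'') dx = 0.54915, so ⟨p²⟩ = 0.54915 / 0.062474.
⟨p²⟩ = 8.7900.

8.790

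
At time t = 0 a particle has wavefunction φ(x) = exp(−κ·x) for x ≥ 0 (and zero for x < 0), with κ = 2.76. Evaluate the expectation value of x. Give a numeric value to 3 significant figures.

⟨x⟩ = ∫ x·|φ|² dx / ∫|φ|² dx (integrals over the domain).
Every integrand reduces to terms xʲ·e^(−2κx) on [0, ∞); use ∫₀^∞ xʲ·e^(−2κx) dx = j!/(2κ)^(j+1).
State is unnormalized: ∫|φ|² dx = 0.18116, and ∫φ*·x·φ dx = 0.032819, so ⟨x⟩ = 0.032819 / 0.18116.
⟨x⟩ = 0.18116.

0.181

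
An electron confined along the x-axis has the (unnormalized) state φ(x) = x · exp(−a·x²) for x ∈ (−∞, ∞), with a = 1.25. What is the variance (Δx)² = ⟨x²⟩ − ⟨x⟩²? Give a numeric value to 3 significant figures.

0.600

Compute ⟨x⟩ and ⟨x²⟩ separately, then (Δx)² = ⟨x²⟩ − ⟨x⟩².
Expand each integrand as polynomial × e^(−2ax²) and use ∫x^(2j)·e^(−2ax²) dx = (2j−1)!!/(4a)^j · √(π/(2a)), odd powers → 0; here √(π/(2a)) = 1.1210.
Normalization: ∫|φ|² dx = 0.22420.
⟨x⟩ = 0.0000 and ⟨x²⟩ = 0.60000.
(Δx)² = 0.60000 − (0.0000)² = 0.60000.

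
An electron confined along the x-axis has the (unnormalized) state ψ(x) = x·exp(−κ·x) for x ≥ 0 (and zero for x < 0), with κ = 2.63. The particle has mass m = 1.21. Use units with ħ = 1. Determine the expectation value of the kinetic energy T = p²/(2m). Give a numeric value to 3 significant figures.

T = −(ħ²/2m) d²/dx², so ⟨T⟩ = −(ħ²/2m) ∫ ψ*·ψ'' dx / ∫|ψ|² dx; with m = 1.21.
Differentiate x·exp(−κ·x) with the product rule; every integrand then reduces to terms xʲ·e^(−2κx) on [0, ∞), with ∫₀^∞ xʲ·e^(−2κx) dx = j!/(2κ)^(j+1).
State is unnormalized: ∫|ψ|² dx = 0.013743, and ∫ψ*·(−ħ²/2m · ψ'') dx = 0.039280, so ⟨T⟩ = 0.039280 / 0.013743.
⟨T⟩ = 2.8582.

2.86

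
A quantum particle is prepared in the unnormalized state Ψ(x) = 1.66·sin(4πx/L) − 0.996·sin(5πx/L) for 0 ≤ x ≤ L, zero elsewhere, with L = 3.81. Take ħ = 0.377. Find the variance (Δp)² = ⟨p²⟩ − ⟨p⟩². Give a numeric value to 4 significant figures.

Compute ⟨p⟩ and ⟨p²⟩ separately; (Δp)² = ⟨p²⟩ − ⟨p⟩².
d²/dx² sin(jπx/L) = −(jπ/L)²·sin(jπx/L); on 0 ≤ x ≤ L, ∫sin²(jπx/L) dx = L/2 and ∫sin(jπx/L)·sin(lπx/L) dx = 0 for j ≠ l, so only diagonal terms survive in ∫|Ψ|² and ∫Ψ·Ψ″; ∫Ψ·Ψ′ dx = [Ψ²/2] between the walls = 0.
Normalization: ∫|Ψ|² dx = 7.1392.
⟨p⟩ = 0.0000 and ⟨p²⟩ = 1.7764.
(Δp)² = 1.7764 − (0.0000)² = 1.7764.

1.776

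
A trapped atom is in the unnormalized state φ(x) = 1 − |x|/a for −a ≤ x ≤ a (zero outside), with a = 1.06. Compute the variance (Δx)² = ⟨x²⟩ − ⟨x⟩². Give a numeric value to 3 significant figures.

0.112

Compute ⟨x⟩ and ⟨x²⟩ separately, then (Δx)² = ⟨x²⟩ − ⟨x⟩².
φ is even, so ∫ over [−a, a] = 2∫₀ᵃ with φ = 1 − x/a there: ∫₀ᵃ (1 − x/a)² dx = a/3, ∫₀ᵃ x²(1 − x/a)² dx = a³/30, ∫₀ᵃ x⁴(1 − x/a)² dx = a⁵/105.
Normalization: ∫|φ|² dx = 0.70667.
⟨x⟩ = 0.0000 and ⟨x²⟩ = 0.11236.
(Δx)² = 0.11236 − (0.0000)² = 0.11236.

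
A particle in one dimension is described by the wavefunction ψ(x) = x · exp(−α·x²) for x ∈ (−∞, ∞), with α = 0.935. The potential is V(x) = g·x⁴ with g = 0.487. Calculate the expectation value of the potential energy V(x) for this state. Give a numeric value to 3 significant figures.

0.522

⟨V⟩ = ∫ V(x)·|ψ|² dx / ∫|ψ|² dx.
Expand each integrand as polynomial × e^(−2αx²) and use ∫x^(2j)·e^(−2αx²) dx = (2j−1)!!/(4α)^j · √(π/(2α)), odd powers → 0; here √(π/(2α)) = 1.2961.
State is unnormalized: ∫|ψ|² dx = 0.34656, and ∫ψ*·V(x)·ψ dx = 0.18099, so ⟨V⟩ = 0.18099 / 0.34656.
⟨V⟩ = 0.52225.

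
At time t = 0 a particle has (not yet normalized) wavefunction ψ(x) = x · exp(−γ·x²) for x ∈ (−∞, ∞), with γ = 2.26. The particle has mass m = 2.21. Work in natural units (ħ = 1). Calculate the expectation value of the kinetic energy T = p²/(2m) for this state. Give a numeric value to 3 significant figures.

T = −(ħ²/2m) d²/dx², so ⟨T⟩ = −(ħ²/2m) ∫ ψ*·ψ'' dx / ∫|ψ|² dx; with m = 2.21.
Expand each integrand as polynomial × e^(−2γx²) and use ∫x^(2j)·e^(−2γx²) dx = (2j−1)!!/(4γ)^j · √(π/(2γ)), odd powers → 0; here √(π/(2γ)) = 0.83369. Differentiate with the product rule, d/dx e^(−γx²) = −2γx·e^(−γx²).
State is unnormalized: ∫|ψ|² dx = 0.092223, and ∫ψ*·(−ħ²/2m · ψ'') dx = 0.14146, so ⟨T⟩ = 0.14146 / 0.092223.
⟨T⟩ = 1.5339.

1.53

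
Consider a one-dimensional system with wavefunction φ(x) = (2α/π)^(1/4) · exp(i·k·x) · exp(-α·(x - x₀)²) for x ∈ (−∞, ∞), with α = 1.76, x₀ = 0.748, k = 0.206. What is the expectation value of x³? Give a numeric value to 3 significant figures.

⟨x³⟩ = ∫ x³·|φ|² dx (integrals over the domain).
Gaussian moments (u = x − x₀): ∫u^(2j)·e^(−2αu²) du = (2j−1)!!/(4α)^j · √(π/(2α)), odd powers integrate to 0; here √(π/(2α)) = 0.94472.
⟨x³⟩ = 0.73726.

0.737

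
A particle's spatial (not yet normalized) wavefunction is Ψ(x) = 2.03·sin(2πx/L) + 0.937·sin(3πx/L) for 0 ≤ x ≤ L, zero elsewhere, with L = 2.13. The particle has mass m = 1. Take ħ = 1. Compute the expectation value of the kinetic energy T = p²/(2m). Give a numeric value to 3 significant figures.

T = −(ħ²/2m) d²/dx², so ⟨T⟩ = −(ħ²/2m) ∫ Ψ*·Ψ'' dx / ∫|Ψ|² dx; with m = 1.
d²/dx² sin(jπx/L) = −(jπ/L)²·sin(jπx/L); on 0 ≤ x ≤ L, ∫sin²(jπx/L) dx = L/2 and ∫sin(jπx/L)·sin(lπx/L) dx = 0 for j ≠ l, so only diagonal terms survive in ∫|Ψ|² and ∫Ψ·Ψ″; ∫Ψ·Ψ′ dx = [Ψ²/2] between the walls = 0.
State is unnormalized: ∫|Ψ|² dx = 5.3238, and ∫Ψ*·(−ħ²/2m · Ψ'') dx = 28.248, so ⟨T⟩ = 28.248 / 5.3238.
⟨T⟩ = 5.3060.

5.31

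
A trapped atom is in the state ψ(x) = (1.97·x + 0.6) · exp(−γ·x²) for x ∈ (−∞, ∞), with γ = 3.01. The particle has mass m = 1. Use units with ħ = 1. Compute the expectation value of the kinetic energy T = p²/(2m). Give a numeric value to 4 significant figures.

2.927

T = −(ħ²/2m) d²/dx², so ⟨T⟩ = −(ħ²/2m) ∫ ψ*·ψ'' dx / ∫|ψ|² dx; with m = 1.
Expand each integrand as polynomial × e^(−2γx²) and use ∫x^(2j)·e^(−2γx²) dx = (2j−1)!!/(4γ)^j · √(π/(2γ)), odd powers → 0; here √(π/(2γ)) = 0.72240. Differentiate with the product rule, d/dx e^(−γx²) = −2γx·e^(−γx²).
State is unnormalized: ∫|ψ|² dx = 0.49292, and ∫ψ*·(−ħ²/2m · ψ'') dx = 1.4427, so ⟨T⟩ = 1.4427 / 0.49292.
⟨T⟩ = 2.9269.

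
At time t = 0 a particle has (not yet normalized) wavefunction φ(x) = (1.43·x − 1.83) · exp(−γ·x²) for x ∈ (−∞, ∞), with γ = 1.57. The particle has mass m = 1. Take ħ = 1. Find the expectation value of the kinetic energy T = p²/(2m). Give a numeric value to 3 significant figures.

0.924

T = −(ħ²/2m) d²/dx², so ⟨T⟩ = −(ħ²/2m) ∫ φ*·φ'' dx / ∫|φ|² dx; with m = 1.
Expand each integrand as polynomial × e^(−2γx²) and use ∫x^(2j)·e^(−2γx²) dx = (2j−1)!!/(4γ)^j · √(π/(2γ)), odd powers → 0; here √(π/(2γ)) = 1.0003. Differentiate with the product rule, d/dx e^(−γx²) = −2γx·e^(−γx²).
State is unnormalized: ∫|φ|² dx = 3.6755, and ∫φ*·(−ħ²/2m · φ'') dx = 3.3966, so ⟨T⟩ = 3.3966 / 3.6755.
⟨T⟩ = 0.92413.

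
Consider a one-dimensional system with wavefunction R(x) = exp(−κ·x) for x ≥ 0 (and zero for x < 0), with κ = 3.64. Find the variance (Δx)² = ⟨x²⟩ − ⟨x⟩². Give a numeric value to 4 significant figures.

0.01887

Compute ⟨x⟩ and ⟨x²⟩ separately, then (Δx)² = ⟨x²⟩ − ⟨x⟩².
Every integrand reduces to terms xʲ·e^(−2κx) on [0, ∞); use ∫₀^∞ xʲ·e^(−2κx) dx = j!/(2κ)^(j+1).
Normalization: ∫|R|² dx = 0.13736.
⟨x⟩ = 0.13736 and ⟨x²⟩ = 0.037737.
(Δx)² = 0.037737 − (0.13736)² = 0.018868.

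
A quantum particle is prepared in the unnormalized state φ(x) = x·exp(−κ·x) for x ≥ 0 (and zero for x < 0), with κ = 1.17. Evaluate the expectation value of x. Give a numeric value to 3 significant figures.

1.28

⟨x⟩ = ∫ x·|φ|² dx / ∫|φ|² dx (integrals over the domain).
Every integrand reduces to terms xʲ·e^(−2κx) on [0, ∞); use ∫₀^∞ xʲ·e^(−2κx) dx = j!/(2κ)^(j+1).
State is unnormalized: ∫|φ|² dx = 0.15609, and ∫φ*·x·φ dx = 0.20012, so ⟨x⟩ = 0.20012 / 0.15609.
⟨x⟩ = 1.2821.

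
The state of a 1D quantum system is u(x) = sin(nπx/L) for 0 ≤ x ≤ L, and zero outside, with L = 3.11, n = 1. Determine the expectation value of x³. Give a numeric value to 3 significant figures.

5.23

⟨x³⟩ = ∫ x³·|u|² dx / ∫|u|² dx (integrals over the domain).
With sin²θ = (1 − cos2θ)/2 on 0 ≤ x ≤ L: ∫sin²(nπx/L) dx = L/2, ∫x·sin²(nπx/L) dx = L²/4, ∫x²·sin²(nπx/L) dx = L³·(1/6 − 1/(4n²π²)); higher powers xᵏ the same way, integrating xᵏ·cos(2nπx/L) by parts.
State is unnormalized: ∫|u|² dx = 1.5550, and ∫u*·x³·u dx = 8.1392, so ⟨x³⟩ = 8.1392 / 1.5550.
⟨x³⟩ = 5.2342.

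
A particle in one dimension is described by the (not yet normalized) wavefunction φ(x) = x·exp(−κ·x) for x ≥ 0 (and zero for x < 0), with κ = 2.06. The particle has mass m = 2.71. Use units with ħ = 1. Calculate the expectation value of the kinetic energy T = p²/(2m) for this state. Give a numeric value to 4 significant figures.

0.7830

T = −(ħ²/2m) d²/dx², so ⟨T⟩ = −(ħ²/2m) ∫ φ*·φ'' dx / ∫|φ|² dx; with m = 2.71.
Differentiate x·exp(−κ·x) with the product rule; every integrand then reduces to terms xʲ·e^(−2κx) on [0, ∞), with ∫₀^∞ xʲ·e^(−2κx) dx = j!/(2κ)^(j+1).
State is unnormalized: ∫|φ|² dx = 0.028598, and ∫φ*·(−ħ²/2m · φ'') dx = 0.022391, so ⟨T⟩ = 0.022391 / 0.028598.
⟨T⟩ = 0.78295.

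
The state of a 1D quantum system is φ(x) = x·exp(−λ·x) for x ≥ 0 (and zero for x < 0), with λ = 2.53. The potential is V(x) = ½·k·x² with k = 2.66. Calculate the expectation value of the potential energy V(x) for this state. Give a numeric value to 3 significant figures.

0.623

⟨V⟩ = ∫ V(x)·|φ|² dx / ∫|φ|² dx.
Every integrand reduces to terms xʲ·e^(−2λx) on [0, ∞); use ∫₀^∞ xʲ·e^(−2λx) dx = j!/(2λ)^(j+1).
State is unnormalized: ∫|φ|² dx = 0.015438, and ∫φ*·V(x)·φ dx = 0.0096230, so ⟨V⟩ = 0.0096230 / 0.015438.
⟨V⟩ = 0.62335.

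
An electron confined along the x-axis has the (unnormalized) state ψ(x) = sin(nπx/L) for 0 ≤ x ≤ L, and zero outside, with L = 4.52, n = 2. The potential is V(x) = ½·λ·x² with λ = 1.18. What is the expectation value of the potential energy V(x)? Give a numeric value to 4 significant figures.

3.865

⟨V⟩ = ∫ V(x)·|ψ|² dx / ∫|ψ|² dx.
With sin²θ = (1 − cos2θ)/2 on 0 ≤ x ≤ L: ∫sin²(nπx/L) dx = L/2, ∫x·sin²(nπx/L) dx = L²/4, ∫x²·sin²(nπx/L) dx = L³·(1/6 − 1/(4n²π²)); higher powers xᵏ the same way, integrating xᵏ·cos(2nπx/L) by parts.
State is unnormalized: ∫|ψ|² dx = 2.2600, and ∫ψ*·V(x)·ψ dx = 8.7356, so ⟨V⟩ = 8.7356 / 2.2600.
⟨V⟩ = 3.8653.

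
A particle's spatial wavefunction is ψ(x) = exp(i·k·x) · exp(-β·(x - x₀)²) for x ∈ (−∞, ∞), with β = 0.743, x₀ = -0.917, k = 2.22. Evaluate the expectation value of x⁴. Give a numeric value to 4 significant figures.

2.744

⟨x⁴⟩ = ∫ x⁴·|ψ|² dx / ∫|ψ|² dx (integrals over the domain).
Gaussian moments (u = x − x₀): ∫u^(2j)·e^(−2βu²) du = (2j−1)!!/(4β)^j · √(π/(2β)), odd powers integrate to 0; here √(π/(2β)) = 1.4540.
State is unnormalized: ∫|ψ|² dx = 1.4540, and ∫ψ*·x⁴·ψ dx = 3.9903, so ⟨x⁴⟩ = 3.9903 / 1.4540.
⟨x⁴⟩ = 2.7444.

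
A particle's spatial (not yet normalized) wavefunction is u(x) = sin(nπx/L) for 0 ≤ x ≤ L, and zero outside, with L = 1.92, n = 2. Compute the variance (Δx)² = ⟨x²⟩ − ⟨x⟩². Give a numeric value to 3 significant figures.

0.261

Compute ⟨x⟩ and ⟨x²⟩ separately, then (Δx)² = ⟨x²⟩ − ⟨x⟩².
With sin²θ = (1 − cos2θ)/2 on 0 ≤ x ≤ L: ∫sin²(nπx/L) dx = L/2, ∫x·sin²(nπx/L) dx = L²/4, ∫x²·sin²(nπx/L) dx = L³·(1/6 − 1/(4n²π²)); higher powers xᵏ the same way, integrating xᵏ·cos(2nπx/L) by parts.
Normalization: ∫|u|² dx = 0.96000.
⟨x⟩ = 0.96000 and ⟨x²⟩ = 1.1821.
(Δx)² = 1.1821 − (0.96000)² = 0.26051.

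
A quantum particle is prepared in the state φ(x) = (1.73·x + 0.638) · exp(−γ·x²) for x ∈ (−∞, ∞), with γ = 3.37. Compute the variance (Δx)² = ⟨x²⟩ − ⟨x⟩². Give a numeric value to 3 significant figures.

0.0588

Compute ⟨x⟩ and ⟨x²⟩ separately, then (Δx)² = ⟨x²⟩ − ⟨x⟩².
Expand each integrand as polynomial × e^(−2γx²) and use ∫x^(2j)·e^(−2γx²) dx = (2j−1)!!/(4γ)^j · √(π/(2γ)), odd powers → 0; here √(π/(2γ)) = 0.68272.
Normalization: ∫|φ|² dx = 0.42948.
⟨x⟩ = 0.26032 and ⟨x²⟩ = 0.12655.
(Δx)² = 0.12655 − (0.26032)² = 0.058783.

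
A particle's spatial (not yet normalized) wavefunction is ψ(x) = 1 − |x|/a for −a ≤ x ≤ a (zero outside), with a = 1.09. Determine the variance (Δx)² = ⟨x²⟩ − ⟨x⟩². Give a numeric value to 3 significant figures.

0.119

Compute ⟨x⟩ and ⟨x²⟩ separately, then (Δx)² = ⟨x²⟩ − ⟨x⟩².
ψ is even, so ∫ over [−a, a] = 2∫₀ᵃ with ψ = 1 − x/a there: ∫₀ᵃ (1 − x/a)² dx = a/3, ∫₀ᵃ x²(1 − x/a)² dx = a³/30, ∫₀ᵃ x⁴(1 − x/a)² dx = a⁵/105.
Normalization: ∫|ψ|² dx = 0.72667.
⟨x⟩ = 0.0000 and ⟨x²⟩ = 0.11881.
(Δx)² = 0.11881 − (0.0000)² = 0.11881.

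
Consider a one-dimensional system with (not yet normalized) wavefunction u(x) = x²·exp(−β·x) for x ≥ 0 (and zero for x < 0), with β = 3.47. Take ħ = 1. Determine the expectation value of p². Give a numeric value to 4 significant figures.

p² u = −ħ² d²u/dx²; ⟨p²⟩ = −ħ² ∫ u*·u'' dx / ∫|u|² dx.
Differentiate x²·exp(−β·x) with the product rule; every integrand then reduces to terms xʲ·e^(−2βx) on [0, ∞), with ∫₀^∞ xʲ·e^(−2βx) dx = j!/(2β)^(j+1).
State is unnormalized: ∫|u|² dx = 0.0014908, and ∫u*·(−ħ² u'') dx = 0.0059834, so ⟨p²⟩ = 0.0059834 / 0.0014908.
⟨p²⟩ = 4.0136.

4.014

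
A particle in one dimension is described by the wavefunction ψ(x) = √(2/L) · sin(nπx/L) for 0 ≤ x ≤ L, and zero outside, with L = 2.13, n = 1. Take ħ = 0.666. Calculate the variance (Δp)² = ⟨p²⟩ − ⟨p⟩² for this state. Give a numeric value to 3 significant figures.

Compute ⟨p⟩ and ⟨p²⟩ separately; (Δp)² = ⟨p²⟩ − ⟨p⟩².
d/dx sin(nπx/L) = (nπ/L)·cos(nπx/L) and d²/dx² sin(nπx/L) = −(nπ/L)²·sin(nπx/L); on 0 ≤ x ≤ L, ∫sin²(nπx/L) dx = L/2 and ∫sin(nπx/L)·cos(nπx/L) dx = 0.
⟨p⟩ = 0.0000 and ⟨p²⟩ = 0.96491.
(Δp)² = 0.96491 − (0.0000)² = 0.96491.

0.965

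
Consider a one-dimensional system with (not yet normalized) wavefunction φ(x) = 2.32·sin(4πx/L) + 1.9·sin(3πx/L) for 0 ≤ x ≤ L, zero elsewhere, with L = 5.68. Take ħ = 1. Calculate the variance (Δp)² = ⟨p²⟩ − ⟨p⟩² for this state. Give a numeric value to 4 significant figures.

Compute ⟨p⟩ and ⟨p²⟩ separately; (Δp)² = ⟨p²⟩ − ⟨p⟩².
d²/dx² sin(jπx/L) = −(jπ/L)²·sin(jπx/L); on 0 ≤ x ≤ L, ∫sin²(jπx/L) dx = L/2 and ∫sin(jπx/L)·sin(lπx/L) dx = 0 for j ≠ l, so only diagonal terms survive in ∫|φ|² and ∫φ·φ″; ∫φ·φ′ dx = [φ²/2] between the walls = 0.
Normalization: ∫|φ|² dx = 25.538.
⟨p⟩ = 0.0000 and ⟨p²⟩ = 4.0350.
(Δp)² = 4.0350 − (0.0000)² = 4.0350.

4.035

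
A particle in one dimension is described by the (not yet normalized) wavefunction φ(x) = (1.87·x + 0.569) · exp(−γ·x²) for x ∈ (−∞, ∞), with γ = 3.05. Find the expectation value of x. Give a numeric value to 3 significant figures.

⟨x⟩ = ∫ x·|φ|² dx / ∫|φ|² dx (integrals over the domain).
Expand each integrand as polynomial × e^(−2γx²) and use ∫x^(2j)·e^(−2γx²) dx = (2j−1)!!/(4γ)^j · √(π/(2γ)), odd powers → 0; here √(π/(2γ)) = 0.71765.
State is unnormalized: ∫|φ|² dx = 0.43805, and ∫φ*·x·φ dx = 0.12518, so ⟨x⟩ = 0.12518 / 0.43805.
⟨x⟩ = 0.28577.

0.286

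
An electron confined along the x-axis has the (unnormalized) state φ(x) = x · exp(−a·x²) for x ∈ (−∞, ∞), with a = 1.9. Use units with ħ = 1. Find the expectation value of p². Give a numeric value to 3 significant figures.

p² φ = −ħ² d²φ/dx²; ⟨p²⟩ = −ħ² ∫ φ*·φ'' dx / ∫|φ|² dx.
Expand each integrand as polynomial × e^(−2ax²) and use ∫x^(2j)·e^(−2ax²) dx = (2j−1)!!/(4a)^j · √(π/(2a)), odd powers → 0; here √(π/(2a)) = 0.90925. Differentiate with the product rule, d/dx e^(−ax²) = −2ax·e^(−ax²).
State is unnormalized: ∫|φ|² dx = 0.11964, and ∫φ*·(−ħ² φ'') dx = 0.68194, so ⟨p²⟩ = 0.68194 / 0.11964.
⟨p²⟩ = 5.7000.

5.70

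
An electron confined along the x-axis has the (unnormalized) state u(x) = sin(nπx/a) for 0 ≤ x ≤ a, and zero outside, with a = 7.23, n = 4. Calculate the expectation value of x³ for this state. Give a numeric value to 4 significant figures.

92.69

⟨x³⟩ = ∫ x³·|u|² dx / ∫|u|² dx (integrals over the domain).
With sin²θ = (1 − cos2θ)/2 on 0 ≤ x ≤ a: ∫sin²(nπx/a) dx = a/2, ∫x·sin²(nπx/a) dx = a²/4, ∫x²·sin²(nπx/a) dx = a³·(1/6 − 1/(4n²π²)); higher powers xᵏ the same way, integrating xᵏ·cos(2nπx/a) by parts.
State is unnormalized: ∫|u|² dx = 3.6150, and ∫u*·x³·u dx = 335.07, so ⟨x³⟩ = 335.07 / 3.6150.
⟨x³⟩ = 92.688.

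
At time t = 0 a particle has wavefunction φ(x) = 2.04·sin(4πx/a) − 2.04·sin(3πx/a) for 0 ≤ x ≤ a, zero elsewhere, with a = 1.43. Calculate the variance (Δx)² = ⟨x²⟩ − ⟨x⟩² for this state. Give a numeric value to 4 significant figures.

Compute ⟨x⟩ and ⟨x²⟩ separately, then (Δx)² = ⟨x²⟩ − ⟨x⟩².
On 0 ≤ x ≤ a (j ≠ l): ∫sin²(jπx/a) dx = a/2, ∫sin(jπx/a)·sin(lπx/a) dx = 0; diagonal moments ∫x·sin²(jπx/a) dx = a²/4, ∫x²·sin²(jπx/a) dx = a³·(1/6 − 1/(4j²π²)); cross terms ∫x·sin(jπx/a)·sin(lπx/a) dx = 0 for j + l even and −4jla²/(π²(j² − l²)²) for j + l odd, ∫x²·sin(jπx/a)·sin(lπx/a) dx = (−1)^(j+l)·4jla³/(π²(j² − l²)²); higher powers the same way via product-to-sum and parts.
Normalization: ∫|φ|² dx = 5.9511.
⟨x⟩ = 0.99886 and ⟨x²⟩ = 1.0786.
(Δx)² = 1.0786 − (0.99886)² = 0.080836.

0.08084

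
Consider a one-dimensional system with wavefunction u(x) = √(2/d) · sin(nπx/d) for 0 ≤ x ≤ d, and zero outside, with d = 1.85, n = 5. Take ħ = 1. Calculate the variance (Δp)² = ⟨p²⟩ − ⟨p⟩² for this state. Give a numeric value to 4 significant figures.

Compute ⟨p⟩ and ⟨p²⟩ separately; (Δp)² = ⟨p²⟩ − ⟨p⟩².
d/dx sin(nπx/d) = (nπ/d)·cos(nπx/d) and d²/dx² sin(nπx/d) = −(nπ/d)²·sin(nπx/d); on 0 ≤ x ≤ d, ∫sin²(nπx/d) dx = d/2 and ∫sin(nπx/d)·cos(nπx/d) dx = 0.
⟨p⟩ = 0.0000 and ⟨p²⟩ = 72.094.
(Δp)² = 72.094 − (0.0000)² = 72.094.

72.09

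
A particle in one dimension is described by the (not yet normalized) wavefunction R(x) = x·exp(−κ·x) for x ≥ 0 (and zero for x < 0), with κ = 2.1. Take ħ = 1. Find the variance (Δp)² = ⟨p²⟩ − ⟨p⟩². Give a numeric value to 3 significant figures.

4.41

Compute ⟨p⟩ and ⟨p²⟩ separately; (Δp)² = ⟨p²⟩ − ⟨p⟩².
Differentiate x·exp(−κ·x) with the product rule; every integrand then reduces to terms xʲ·e^(−2κx) on [0, ∞), with ∫₀^∞ xʲ·e^(−2κx) dx = j!/(2κ)^(j+1).
Normalization: ∫|R|² dx = 0.026995.
⟨p⟩ = 0.0000 and ⟨p²⟩ = 4.4100.
(Δp)² = 4.4100 − (0.0000)² = 4.4100.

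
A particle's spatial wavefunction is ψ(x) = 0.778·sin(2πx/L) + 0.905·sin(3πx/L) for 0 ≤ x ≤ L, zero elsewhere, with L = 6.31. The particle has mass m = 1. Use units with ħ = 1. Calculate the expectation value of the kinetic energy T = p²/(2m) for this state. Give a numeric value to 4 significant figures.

0.8521

T = −(ħ²/2m) d²/dx², so ⟨T⟩ = −(ħ²/2m) ∫ ψ*·ψ'' dx / ∫|ψ|² dx; with m = 1.
d²/dx² sin(jπx/L) = −(jπ/L)²·sin(jπx/L); on 0 ≤ x ≤ L, ∫sin²(jπx/L) dx = L/2 and ∫sin(jπx/L)·sin(lπx/L) dx = 0 for j ≠ l, so only diagonal terms survive in ∫|ψ|² and ∫ψ·ψ″; ∫ψ·ψ′ dx = [ψ²/2] between the walls = 0.
State is unnormalized: ∫|ψ|² dx = 4.4937, and ∫ψ*·(−ħ²/2m · ψ'') dx = 3.8291, so ⟨T⟩ = 3.8291 / 4.4937.
⟨T⟩ = 0.85211.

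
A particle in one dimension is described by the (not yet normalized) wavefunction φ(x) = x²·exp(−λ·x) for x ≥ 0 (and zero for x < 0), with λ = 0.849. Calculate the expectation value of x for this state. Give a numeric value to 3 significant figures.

2.94

⟨x⟩ = ∫ x·|φ|² dx / ∫|φ|² dx (integrals over the domain).
Every integrand reduces to terms xʲ·e^(−2λx) on [0, ∞); use ∫₀^∞ xʲ·e^(−2λx) dx = j!/(2λ)^(j+1).
State is unnormalized: ∫|φ|² dx = 1.7003, and ∫φ*·x·φ dx = 5.0067, so ⟨x⟩ = 5.0067 / 1.7003.
⟨x⟩ = 2.9446.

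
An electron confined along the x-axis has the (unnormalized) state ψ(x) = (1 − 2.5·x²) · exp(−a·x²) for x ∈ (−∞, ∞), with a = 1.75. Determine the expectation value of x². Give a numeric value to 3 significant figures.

⟨x²⟩ = ∫ x²·|ψ|² dx / ∫|ψ|² dx (integrals over the domain).
Expand each integrand as polynomial × e^(−2ax²) and use ∫x^(2j)·e^(−2ax²) dx = (2j−1)!!/(4a)^j · √(π/(2a)), odd powers → 0; here √(π/(2a)) = 0.94742.
State is unnormalized: ∫|ψ|² dx = 0.63322, and ∫ψ*·x²·ψ dx = 0.10427, so ⟨x²⟩ = 0.10427 / 0.63322.
⟨x²⟩ = 0.16467.

0.165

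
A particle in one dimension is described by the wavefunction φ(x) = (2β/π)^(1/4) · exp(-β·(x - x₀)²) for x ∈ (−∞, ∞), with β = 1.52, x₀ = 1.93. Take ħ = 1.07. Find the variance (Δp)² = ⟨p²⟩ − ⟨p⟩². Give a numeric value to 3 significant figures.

Compute ⟨p⟩ and ⟨p²⟩ separately; (Δp)² = ⟨p²⟩ − ⟨p⟩².
Gaussian moments (u = x − x₀): ∫u^(2j)·e^(−2βu²) du = (2j−1)!!/(4β)^j · √(π/(2β)), odd powers integrate to 0; here √(π/(2β)) = 1.0166. Derivatives: d/dx e^(−βu²) = −2βu·e^(−βu²), d²/dx² e^(−βu²) = (4β²u² − 2β)·e^(−βu²).
⟨p⟩ = 0.0000 and ⟨p²⟩ = 1.7402.
(Δp)² = 1.7402 − (0.0000)² = 1.7402.

1.74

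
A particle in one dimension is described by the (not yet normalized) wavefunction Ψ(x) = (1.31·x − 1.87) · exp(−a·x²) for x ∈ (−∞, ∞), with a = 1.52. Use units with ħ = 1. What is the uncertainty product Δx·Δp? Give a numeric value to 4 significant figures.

Δx = √(⟨x²⟩−⟨x⟩²), Δp = √(⟨p²⟩−⟨p⟩²).
Expand each integrand as polynomial × e^(−2ax²) and use ∫x^(2j)·e^(−2ax²) dx = (2j−1)!!/(4a)^j · √(π/(2a)), odd powers → 0; here √(π/(2a)) = 1.0166. Differentiate with the product rule, d/dx e^(−ax²) = −2ax·e^(−ax²).
Normalization: ∫|Ψ|² dx = 3.8418.
⟨x⟩ = -0.21323, ⟨x²⟩ = 0.18904 ⇒ Δx = 0.37891.
⟨p⟩ = 0.0000, ⟨p²⟩ = 1.7470 ⇒ Δp = 1.3218.
Δx·Δp = 0.50083.

0.5008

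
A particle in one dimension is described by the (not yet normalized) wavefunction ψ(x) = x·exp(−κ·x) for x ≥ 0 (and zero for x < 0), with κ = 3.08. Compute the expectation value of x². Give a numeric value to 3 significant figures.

0.316

⟨x²⟩ = ∫ x²·|ψ|² dx / ∫|ψ|² dx (integrals over the domain).
Every integrand reduces to terms xʲ·e^(−2κx) on [0, ∞); use ∫₀^∞ xʲ·e^(−2κx) dx = j!/(2κ)^(j+1).
State is unnormalized: ∫|ψ|² dx = 0.0085563, and ∫ψ*·x²·ψ dx = 0.0027059, so ⟨x²⟩ = 0.0027059 / 0.0085563.
⟨x²⟩ = 0.31624.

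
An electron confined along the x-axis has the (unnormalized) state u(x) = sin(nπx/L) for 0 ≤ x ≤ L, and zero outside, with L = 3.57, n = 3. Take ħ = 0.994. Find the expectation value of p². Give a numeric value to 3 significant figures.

6.89

p² u = −ħ² d²u/dx²; ⟨p²⟩ = −ħ² ∫ u*·u'' dx / ∫|u|² dx.
d/dx sin(nπx/L) = (nπ/L)·cos(nπx/L) and d²/dx² sin(nπx/L) = −(nπ/L)²·sin(nπx/L); on 0 ≤ x ≤ L, ∫sin²(nπx/L) dx = L/2 and ∫sin(nπx/L)·cos(nπx/L) dx = 0.
State is unnormalized: ∫|u|² dx = 1.7850, and ∫u*·(−ħ² u'') dx = 12.292, so ⟨p²⟩ = 12.292 / 1.7850.
⟨p²⟩ = 6.8862.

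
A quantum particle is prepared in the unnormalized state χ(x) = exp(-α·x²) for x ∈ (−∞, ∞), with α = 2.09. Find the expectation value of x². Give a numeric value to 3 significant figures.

0.120

⟨x²⟩ = ∫ x²·|χ|² dx / ∫|χ|² dx (integrals over the domain).
Gaussian moments: ∫x^(2j)·e^(−2αx²) dx = (2j−1)!!/(4α)^j · √(π/(2α)), odd powers integrate to 0; here √(π/(2α)) = 0.86694.
State is unnormalized: ∫|χ|² dx = 0.86694, and ∫χ*·x²·χ dx = 0.10370, so ⟨x²⟩ = 0.10370 / 0.86694.
⟨x²⟩ = 0.11962.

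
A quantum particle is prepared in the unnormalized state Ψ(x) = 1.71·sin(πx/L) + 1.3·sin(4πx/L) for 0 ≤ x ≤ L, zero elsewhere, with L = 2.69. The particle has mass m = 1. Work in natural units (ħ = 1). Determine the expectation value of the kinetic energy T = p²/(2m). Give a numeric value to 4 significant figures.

T = −(ħ²/2m) d²/dx², so ⟨T⟩ = −(ħ²/2m) ∫ Ψ*·Ψ'' dx / ∫|Ψ|² dx; with m = 1.
d²/dx² sin(jπx/L) = −(jπ/L)²·sin(jπx/L); on 0 ≤ x ≤ L, ∫sin²(jπx/L) dx = L/2 and ∫sin(jπx/L)·sin(lπx/L) dx = 0 for j ≠ l, so only diagonal terms survive in ∫|Ψ|² and ∫Ψ·Ψ″; ∫Ψ·Ψ′ dx = [Ψ²/2] between the walls = 0.
State is unnormalized: ∫|Ψ|² dx = 6.2060, and ∫Ψ*·(−ħ²/2m · Ψ'') dx = 27.485, so ⟨T⟩ = 27.485 / 6.2060.
⟨T⟩ = 4.4287.

4.429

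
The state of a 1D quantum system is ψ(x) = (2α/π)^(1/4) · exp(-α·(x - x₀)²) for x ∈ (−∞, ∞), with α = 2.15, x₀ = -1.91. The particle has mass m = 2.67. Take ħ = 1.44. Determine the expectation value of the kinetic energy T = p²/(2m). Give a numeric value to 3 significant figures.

0.835

T = −(ħ²/2m) d²/dx², so ⟨T⟩ = −(ħ²/2m) ∫ ψ*·ψ'' dx; with m = 2.67.
Gaussian moments (u = x − x₀): ∫u^(2j)·e^(−2αu²) du = (2j−1)!!/(4α)^j · √(π/(2α)), odd powers integrate to 0; here √(π/(2α)) = 0.85475. Derivatives: d/dx e^(−αu²) = −2αu·e^(−αu²), d²/dx² e^(−αu²) = (4α²u² − 2α)·e^(−αu²).
⟨T⟩ = 0.83488.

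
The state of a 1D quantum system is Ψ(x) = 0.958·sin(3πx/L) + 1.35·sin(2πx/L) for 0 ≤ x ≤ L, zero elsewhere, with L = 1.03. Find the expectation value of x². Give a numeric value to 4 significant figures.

⟨x²⟩ = ∫ x²·|Ψ|² dx / ∫|Ψ|² dx (integrals over the domain).
On 0 ≤ x ≤ L (j ≠ l): ∫sin²(jπx/L) dx = L/2, ∫sin(jπx/L)·sin(lπx/L) dx = 0; diagonal moments ∫x·sin²(jπx/L) dx = L²/4, ∫x²·sin²(jπx/L) dx = L³·(1/6 − 1/(4j²π²)); cross terms ∫x·sin(jπx/L)·sin(lπx/L) dx = 0 for j + l even and −4jlL²/(π²(j² − l²)²) for j + l odd, ∫x²·sin(jπx/L)·sin(lπx/L) dx = (−1)^(j+l)·4jlL³/(π²(j² − l²)²); higher powers the same way via product-to-sum and parts.
State is unnormalized: ∫|Ψ|² dx = 1.4112, and ∫Ψ*·x²·Ψ dx = 0.20870, so ⟨x²⟩ = 0.20870 / 1.4112.
⟨x²⟩ = 0.14789.

0.1479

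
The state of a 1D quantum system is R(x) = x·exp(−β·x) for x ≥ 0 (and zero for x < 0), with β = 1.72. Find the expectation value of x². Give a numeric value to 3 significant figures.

1.01

⟨x²⟩ = ∫ x²·|R|² dx / ∫|R|² dx (integrals over the domain).
Every integrand reduces to terms xʲ·e^(−2βx) on [0, ∞); use ∫₀^∞ xʲ·e^(−2βx) dx = j!/(2β)^(j+1).
State is unnormalized: ∫|R|² dx = 0.049131, and ∫R*·x²·R dx = 0.049822, so ⟨x²⟩ = 0.049822 / 0.049131.
⟨x²⟩ = 1.0141.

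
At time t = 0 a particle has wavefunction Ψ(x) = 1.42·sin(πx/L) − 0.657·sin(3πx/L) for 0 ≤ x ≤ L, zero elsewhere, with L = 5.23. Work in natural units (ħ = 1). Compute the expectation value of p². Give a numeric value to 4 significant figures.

p² Ψ = −ħ² d²Ψ/dx²; ⟨p²⟩ = −ħ² ∫ Ψ*·Ψ'' dx / ∫|Ψ|² dx.
d²/dx² sin(jπx/L) = −(jπ/L)²·sin(jπx/L); on 0 ≤ x ≤ L, ∫sin²(jπx/L) dx = L/2 and ∫sin(jπx/L)·sin(lπx/L) dx = 0 for j ≠ l, so only diagonal terms survive in ∫|Ψ|² and ∫Ψ·Ψ″; ∫Ψ·Ψ′ dx = [Ψ²/2] between the walls = 0.
State is unnormalized: ∫|Ψ|² dx = 6.4016, and ∫Ψ*·(−ħ² Ψ'') dx = 5.5682, so ⟨p²⟩ = 5.5682 / 6.4016.
⟨p²⟩ = 0.86980.

0.8698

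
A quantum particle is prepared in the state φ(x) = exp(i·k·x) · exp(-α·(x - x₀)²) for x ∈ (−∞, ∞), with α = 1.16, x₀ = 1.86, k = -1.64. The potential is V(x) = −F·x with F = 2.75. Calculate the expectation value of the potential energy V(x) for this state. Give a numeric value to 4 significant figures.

-5.115

⟨V⟩ = ∫ V(x)·|φ|² dx / ∫|φ|² dx.
Gaussian moments (u = x − x₀): ∫u^(2j)·e^(−2αu²) du = (2j−1)!!/(4α)^j · √(π/(2α)), odd powers integrate to 0; here √(π/(2α)) = 1.1637.
State is unnormalized: ∫|φ|² dx = 1.1637, and ∫φ*·V(x)·φ dx = -5.9522, so ⟨V⟩ = -5.9522 / 1.1637.
⟨V⟩ = -5.1150.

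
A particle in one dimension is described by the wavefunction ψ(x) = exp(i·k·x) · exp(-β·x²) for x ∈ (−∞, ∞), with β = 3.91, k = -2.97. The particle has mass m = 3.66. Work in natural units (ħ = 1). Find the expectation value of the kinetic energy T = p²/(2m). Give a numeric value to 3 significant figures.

1.74

T = −(ħ²/2m) d²/dx², so ⟨T⟩ = −(ħ²/2m) ∫ ψ*·ψ'' dx / ∫|ψ|² dx; with m = 3.66.
Gaussian moments: ∫x^(2j)·e^(−2βx²) dx = (2j−1)!!/(4β)^j · √(π/(2β)), odd powers integrate to 0; here √(π/(2β)) = 0.63383. Derivatives: ψ′ = (ik − 2βx)·ψ, ψ″ = ((ik − 2βx)² − 2β)·ψ; the odd-in-x pieces drop out.
State is unnormalized: ∫|ψ|² dx = 0.63383, and ∫ψ*·(−ħ²/2m · ψ'') dx = 1.1024, so ⟨T⟩ = 1.1024 / 0.63383.
⟨T⟩ = 1.7392.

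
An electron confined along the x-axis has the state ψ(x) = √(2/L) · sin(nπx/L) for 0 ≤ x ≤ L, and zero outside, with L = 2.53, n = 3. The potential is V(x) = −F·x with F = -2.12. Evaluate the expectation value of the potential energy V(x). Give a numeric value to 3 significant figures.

2.68

⟨V⟩ = ∫ V(x)·|ψ|² dx.
With sin²θ = (1 − cos2θ)/2 on 0 ≤ x ≤ L: ∫sin²(nπx/L) dx = L/2, ∫x·sin²(nπx/L) dx = L²/4, ∫x²·sin²(nπx/L) dx = L³·(1/6 − 1/(4n²π²)); higher powers xᵏ the same way, integrating xᵏ·cos(2nπx/L) by parts.
⟨V⟩ = 2.6818.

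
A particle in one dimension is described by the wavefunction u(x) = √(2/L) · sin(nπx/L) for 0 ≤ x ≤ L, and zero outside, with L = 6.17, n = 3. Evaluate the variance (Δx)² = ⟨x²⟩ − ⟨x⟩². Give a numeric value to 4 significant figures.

2.958

Compute ⟨x⟩ and ⟨x²⟩ separately, then (Δx)² = ⟨x²⟩ − ⟨x⟩².
With sin²θ = (1 − cos2θ)/2 on 0 ≤ x ≤ L: ∫sin²(nπx/L) dx = L/2, ∫x·sin²(nπx/L) dx = L²/4, ∫x²·sin²(nπx/L) dx = L³·(1/6 − 1/(4n²π²)); higher powers xᵏ the same way, integrating xᵏ·cos(2nπx/L) by parts.
⟨x⟩ = 3.0850 and ⟨x²⟩ = 12.475.
(Δx)² = 12.475 − (3.0850)² = 2.9581.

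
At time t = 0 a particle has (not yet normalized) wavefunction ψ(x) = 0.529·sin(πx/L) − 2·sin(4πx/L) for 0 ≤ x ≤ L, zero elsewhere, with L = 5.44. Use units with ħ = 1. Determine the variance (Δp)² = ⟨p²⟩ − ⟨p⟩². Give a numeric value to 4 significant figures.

5.009

Compute ⟨p⟩ and ⟨p²⟩ separately; (Δp)² = ⟨p²⟩ − ⟨p⟩².
d²/dx² sin(jπx/L) = −(jπ/L)²·sin(jπx/L); on 0 ≤ x ≤ L, ∫sin²(jπx/L) dx = L/2 and ∫sin(jπx/L)·sin(lπx/L) dx = 0 for j ≠ l, so only diagonal terms survive in ∫|ψ|² and ∫ψ·ψ″; ∫ψ·ψ′ dx = [ψ²/2] between the walls = 0.
Normalization: ∫|ψ|² dx = 11.641.
⟨p⟩ = 0.0000 and ⟨p²⟩ = 5.0090.
(Δp)² = 5.0090 − (0.0000)² = 5.0090.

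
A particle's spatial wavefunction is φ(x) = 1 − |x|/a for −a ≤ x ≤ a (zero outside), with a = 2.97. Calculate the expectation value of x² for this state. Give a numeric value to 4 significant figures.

⟨x²⟩ = ∫ x²·|φ|² dx / ∫|φ|² dx (integrals over the domain).
φ is even, so ∫ over [−a, a] = 2∫₀ᵃ with φ = 1 − x/a there: ∫₀ᵃ (1 − x/a)² dx = a/3, ∫₀ᵃ x²(1 − x/a)² dx = a³/30, ∫₀ᵃ x⁴(1 − x/a)² dx = a⁵/105.
State is unnormalized: ∫|φ|² dx = 1.9800, and ∫φ*·x²·φ dx = 1.7465, so ⟨x²⟩ = 1.7465 / 1.9800.
⟨x²⟩ = 0.88209.

0.8821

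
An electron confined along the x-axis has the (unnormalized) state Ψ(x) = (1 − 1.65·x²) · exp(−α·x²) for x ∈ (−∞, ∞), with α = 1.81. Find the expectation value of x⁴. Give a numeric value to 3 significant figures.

⟨x⁴⟩ = ∫ x⁴·|Ψ|² dx / ∫|Ψ|² dx (integrals over the domain).
Expand each integrand as polynomial × e^(−2αx²) and use ∫x^(2j)·e^(−2αx²) dx = (2j−1)!!/(4α)^j · √(π/(2α)), odd powers → 0; here √(π/(2α)) = 0.93158.
State is unnormalized: ∫|Ψ|² dx = 0.65212, and ∫Ψ*·x⁴·Ψ dx = 0.028730, so ⟨x⁴⟩ = 0.028730 / 0.65212.
⟨x⁴⟩ = 0.044056.

0.0441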